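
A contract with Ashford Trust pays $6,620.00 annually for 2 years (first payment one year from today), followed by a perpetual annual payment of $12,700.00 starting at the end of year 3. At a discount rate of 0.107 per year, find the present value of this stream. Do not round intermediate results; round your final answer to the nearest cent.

$108237.82

PV of 2-year annuity: $6,620.00 × [1 − (1+0.107)^−2] / 0.107 = 11382.22806
Perpetuity value at year 2: $12,700.00 / 0.107 = 118691.58879
PV of perpetuity: 118691.58879 / (1+0.107)^2 = 96855.59235
Total PV = 11382.22806 + 96855.59235 = 108237.82041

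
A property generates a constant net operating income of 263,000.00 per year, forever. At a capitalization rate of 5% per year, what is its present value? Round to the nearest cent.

Level perpetuity: PV = C / r = 263,000.00 / 0.05 = 5,260,000.00

5260000.00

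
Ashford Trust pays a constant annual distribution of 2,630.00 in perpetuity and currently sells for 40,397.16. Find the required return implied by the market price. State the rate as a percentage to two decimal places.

P = C/r ⇒ r = C/P = 2,630.00/40,397.16 = 0.065104

6.51%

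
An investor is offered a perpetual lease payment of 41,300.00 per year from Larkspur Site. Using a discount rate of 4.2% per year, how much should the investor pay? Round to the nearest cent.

983333.33

Level perpetuity: PV = C / r = 41,300.00 / 0.042 = 983,333.33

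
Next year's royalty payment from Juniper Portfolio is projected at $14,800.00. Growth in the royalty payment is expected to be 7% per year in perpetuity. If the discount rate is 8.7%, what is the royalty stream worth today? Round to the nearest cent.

$870588.24

Growing perpetuity: P = D₁ / (r − g) = $14,800.0000 / (0.087 − 0.07) = $870,588.24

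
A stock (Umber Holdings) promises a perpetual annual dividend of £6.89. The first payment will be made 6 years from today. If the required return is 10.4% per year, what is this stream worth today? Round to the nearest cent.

£40.40

Value at end of year 5: C / r = £6.89 / 0.104 = £66.2500
Discount to today: PV = £66.2500 / (1 + 0.104)^5 = £66.2500 / 1.640006 = £40.40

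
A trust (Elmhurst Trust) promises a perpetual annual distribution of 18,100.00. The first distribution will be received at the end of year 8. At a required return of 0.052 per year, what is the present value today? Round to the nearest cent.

Value at end of year 7: C / r = 18,100.00 / 0.052 = 348,076.9231
Discount to today: PV = 348,076.9231 / (1 + 0.052)^7 = 348,076.9231 / 1.425969 = 244,098.47

244098.47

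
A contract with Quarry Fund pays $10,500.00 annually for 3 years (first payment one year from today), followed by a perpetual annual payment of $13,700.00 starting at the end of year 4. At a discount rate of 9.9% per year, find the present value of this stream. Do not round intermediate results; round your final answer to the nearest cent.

$130411.88

PV of 3-year annuity: $10,500.00 × [1 − (1+0.099)^−3] / 0.099 = 26157.98474
Perpetuity value at year 3: $13,700.00 / 0.099 = 138383.83838
PV of perpetuity: 138383.83838 / (1+0.099)^3 = 104253.89639
Total PV = 26157.98474 + 104253.89639 = 130411.88113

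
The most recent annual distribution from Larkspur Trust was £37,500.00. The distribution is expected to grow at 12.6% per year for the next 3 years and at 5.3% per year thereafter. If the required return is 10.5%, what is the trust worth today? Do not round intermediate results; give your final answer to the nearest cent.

D_1 = 42225.00000
D_2 = 47545.35000
D_3 = 53536.06410
Terminal value at year 3: TV = D_3×(1+g_2)/(r−g_2) = 56373.47550/0.052 = 1084105.29802
P_0 = D_1/(1+r)^1 + D_2/(1+r)^2 + D_3/(1+r)^3 + TV/(1+r)^3
    = 38212.66968 + 38938.88332 + 39678.89829 + 803497.69042 = 920328.14171

£920328.14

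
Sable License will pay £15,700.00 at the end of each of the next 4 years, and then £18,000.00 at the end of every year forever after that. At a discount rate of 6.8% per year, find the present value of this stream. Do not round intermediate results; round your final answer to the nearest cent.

PV of 4-year annuity: £15,700.00 × [1 − (1+0.068)^−4] / 0.068 = 53420.20698
Perpetuity value at year 4: £18,000.00 / 0.068 = 264705.88235
PV of perpetuity: 264705.88235 / (1+0.068)^4 = 203459.78518
Total PV = 53420.20698 + 203459.78518 = 256879.99216

£256879.99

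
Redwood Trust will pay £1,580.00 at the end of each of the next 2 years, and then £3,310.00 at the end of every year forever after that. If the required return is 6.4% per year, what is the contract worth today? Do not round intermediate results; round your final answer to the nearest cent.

£48564.67

PV of 2-year annuity: £1,580.00 × [1 − (1+0.064)^−2] / 0.064 = 2880.60377
Perpetuity value at year 2: £3,310.00 / 0.064 = 51718.75000
PV of perpetuity: 51718.75000 / (1+0.064)^2 = 45684.06743
Total PV = 2880.60377 + 45684.06743 = 48564.67119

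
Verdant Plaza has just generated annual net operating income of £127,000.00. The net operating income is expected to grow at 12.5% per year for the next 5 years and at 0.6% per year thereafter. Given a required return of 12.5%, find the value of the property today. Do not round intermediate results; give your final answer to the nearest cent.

D_1 = 142875.00000
D_2 = 160734.37500
D_3 = 180826.17188
D_4 = 203429.44336
D_5 = 228858.12378
Terminal value at year 5: TV = D_5×(1+g_2)/(r−g_2) = 230231.27252/0.119 = 1934716.57581
P_0 = D_1/(1+r)^1 + D_2/(1+r)^2 + D_3/(1+r)^3 + D_4/(1+r)^4 + D_5/(1+r)^5 + TV/(1+r)^5
    = 127000.00000 + 127000.00000 + 127000.00000 + 127000.00000 + 127000.00000 + 1073630.25210 = 1708630.25210

£1708630.25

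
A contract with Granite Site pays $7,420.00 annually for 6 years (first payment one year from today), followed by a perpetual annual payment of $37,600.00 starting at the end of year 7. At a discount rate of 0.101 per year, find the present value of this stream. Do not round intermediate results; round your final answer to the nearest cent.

$241219.76

PV of 6-year annuity: $7,420.00 × [1 − (1+0.101)^−6] / 0.101 = 32221.55171
Perpetuity value at year 6: $37,600.00 / 0.101 = 372277.22772
PV of perpetuity: 372277.22772 / (1+0.101)^6 = 208998.20556
Total PV = 32221.55171 + 208998.20556 = 241219.75727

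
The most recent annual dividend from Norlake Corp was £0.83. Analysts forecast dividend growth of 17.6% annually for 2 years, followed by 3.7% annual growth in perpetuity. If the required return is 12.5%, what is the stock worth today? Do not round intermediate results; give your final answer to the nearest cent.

£12.46

D_1 = 0.97608
D_2 = 1.14787
Terminal value at year 2: TV = D_2×(1+g_2)/(r−g_2) = 1.19034/0.088 = 13.52661
P_0 = D_1/(1+r)^1 + D_2/(1+r)^2 + TV/(1+r)^2
    = 0.86763 + 0.90696 + 10.68769 = 12.46227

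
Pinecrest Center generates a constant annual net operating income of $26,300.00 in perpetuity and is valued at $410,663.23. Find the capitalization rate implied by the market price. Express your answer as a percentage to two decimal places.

6.40%

P = C/r ⇒ r = C/P = $26,300.00/$410,663.23 = 0.064043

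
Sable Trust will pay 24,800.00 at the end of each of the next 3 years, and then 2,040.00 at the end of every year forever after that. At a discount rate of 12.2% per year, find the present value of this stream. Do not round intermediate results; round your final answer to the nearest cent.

71199.66

PV of 3-year annuity: 24,800.00 × [1 − (1+0.122)^−3] / 0.122 = 59361.29684
Perpetuity value at year 3: 2,040.00 / 0.122 = 16721.31148
PV of perpetuity: 16721.31148 / (1+0.122)^3 = 11838.36609
Total PV = 59361.29684 + 11838.36609 = 71199.66293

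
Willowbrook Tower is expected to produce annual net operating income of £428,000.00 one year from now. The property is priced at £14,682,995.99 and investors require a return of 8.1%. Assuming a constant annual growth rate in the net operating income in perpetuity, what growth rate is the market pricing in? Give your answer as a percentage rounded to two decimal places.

5.19%

P = D₁/(r−g) ⇒ g = r − D₁/P = 0.081 − £428,000.00/£14,682,995.99 = 0.051851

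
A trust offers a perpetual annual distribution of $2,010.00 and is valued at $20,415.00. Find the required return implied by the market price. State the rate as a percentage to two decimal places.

9.85%

P = C/r ⇒ r = C/P = $2,010.00/$20,415.00 = 0.098457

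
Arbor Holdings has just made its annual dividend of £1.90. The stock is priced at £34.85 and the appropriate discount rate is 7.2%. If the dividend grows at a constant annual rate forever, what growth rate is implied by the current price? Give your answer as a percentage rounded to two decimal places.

1.66%

P = D₀(1+g)/(r−g) ⇒ P(r−g) = D₀(1+g) ⇒ g(P+D₀) = P·r − D₀
g = (P·r − D₀)/(P + D₀) = (£34.85×0.072 − £1.90) / (£34.85 + £1.90) = 0.016577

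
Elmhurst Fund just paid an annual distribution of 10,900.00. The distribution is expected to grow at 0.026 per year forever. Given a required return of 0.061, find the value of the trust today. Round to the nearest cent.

D₁ = D₀ × (1 + g) = 10,900.00 × 1.026 = 11,183.4000
Growing perpetuity: P = D₁ / (r − g) = 11,183.4000 / (0.061 − 0.026) = 319,525.71

319525.71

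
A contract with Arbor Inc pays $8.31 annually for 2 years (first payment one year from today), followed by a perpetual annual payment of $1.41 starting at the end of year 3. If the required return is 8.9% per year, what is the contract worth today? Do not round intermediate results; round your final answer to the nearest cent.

PV of 2-year annuity: $8.31 × [1 − (1+0.089)^−2] / 0.089 = 14.63807
Perpetuity value at year 2: $1.41 / 0.089 = 15.84270
PV of perpetuity: 15.84270 / (1+0.089)^2 = 13.35898
Total PV = 14.63807 + 13.35898 = 27.99705

$28.00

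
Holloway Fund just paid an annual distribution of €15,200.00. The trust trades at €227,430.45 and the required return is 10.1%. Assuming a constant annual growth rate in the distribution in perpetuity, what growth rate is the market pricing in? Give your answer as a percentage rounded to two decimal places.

P = D₀(1+g)/(r−g) ⇒ P(r−g) = D₀(1+g) ⇒ g(P+D₀) = P·r − D₀
g = (P·r − D₀)/(P + D₀) = (€227,430.45×0.101 − €15,200.00) / (€227,430.45 + €15,200.00) = 0.032026

3.20%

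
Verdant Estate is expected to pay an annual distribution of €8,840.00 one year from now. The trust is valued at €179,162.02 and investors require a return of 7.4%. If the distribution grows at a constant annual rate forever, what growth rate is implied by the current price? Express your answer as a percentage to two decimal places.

P = D₁/(r−g) ⇒ g = r − D₁/P = 0.074 − €8,840.00/€179,162.02 = 0.024659

2.47%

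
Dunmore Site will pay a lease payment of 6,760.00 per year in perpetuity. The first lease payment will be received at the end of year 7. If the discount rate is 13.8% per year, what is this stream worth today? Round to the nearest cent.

22553.50

Value at end of year 6: C / r = 6,760.00 / 0.138 = 48,985.5072
Discount to today: PV = 48,985.5072 / (1 + 0.138)^6 = 48,985.5072 / 2.171969 = 22,553.50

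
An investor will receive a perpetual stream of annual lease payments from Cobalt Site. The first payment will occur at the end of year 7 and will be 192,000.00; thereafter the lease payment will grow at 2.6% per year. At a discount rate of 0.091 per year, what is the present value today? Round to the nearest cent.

1751617.88

Value at end of year 6: C₁ / (r − g) = 192,000.00 / (0.091 − 0.026) = 2,953,846.1538
Discount to today: PV = 2,953,846.1538 / (1 + 0.091)^6 = 2,953,846.1538 / 1.686353 = 1,751,617.88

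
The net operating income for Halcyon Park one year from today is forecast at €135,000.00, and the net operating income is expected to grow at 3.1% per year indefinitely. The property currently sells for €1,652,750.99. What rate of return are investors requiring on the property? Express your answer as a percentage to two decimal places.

P = D₁/(r − g) ⇒ r = D₁/P + g = €135,000.0000/€1,652,750.99 + 0.031 = 0.081682 + 0.031 = 0.112682

11.27%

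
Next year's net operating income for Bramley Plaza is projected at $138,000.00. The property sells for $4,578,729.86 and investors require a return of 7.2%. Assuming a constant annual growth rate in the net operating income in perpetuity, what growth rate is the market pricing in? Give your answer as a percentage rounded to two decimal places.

4.19%

P = D₁/(r−g) ⇒ g = r − D₁/P = 0.072 − $138,000.00/$4,578,729.86 = 0.041861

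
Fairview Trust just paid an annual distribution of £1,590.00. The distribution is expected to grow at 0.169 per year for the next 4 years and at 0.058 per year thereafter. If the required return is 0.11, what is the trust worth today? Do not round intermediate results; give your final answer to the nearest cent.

D_1 = 1858.71000
D_2 = 2172.83199
D_3 = 2540.04060
D_4 = 2969.30746
Terminal value at year 4: TV = D_4×(1+g_2)/(r−g_2) = 3141.52729/0.052 = 60413.98634
P_0 = D_1/(1+r)^1 + D_2/(1+r)^2 + D_3/(1+r)^3 + D_4/(1+r)^4 + TV/(1+r)^4
    = 1674.51351 + 1763.51919 + 1857.25579 + 1955.97479 + 39796.56407 = 47047.82736

£47047.83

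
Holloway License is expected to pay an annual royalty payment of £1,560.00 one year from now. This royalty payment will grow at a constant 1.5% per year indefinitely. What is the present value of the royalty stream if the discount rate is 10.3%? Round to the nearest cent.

Growing perpetuity: P = D₁ / (r − g) = £1,560.0000 / (0.103 − 0.015) = £17,727.27

£17727.27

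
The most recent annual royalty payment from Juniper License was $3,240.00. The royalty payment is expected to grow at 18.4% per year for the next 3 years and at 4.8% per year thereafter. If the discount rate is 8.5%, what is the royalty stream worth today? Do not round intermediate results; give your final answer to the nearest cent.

D_1 = 3836.16000
D_2 = 4542.01344
D_3 = 5377.74391
Terminal value at year 3: TV = D_3×(1+g_2)/(r−g_2) = 5635.87562/0.037 = 152320.96272
P_0 = D_1/(1+r)^1 + D_2/(1+r)^2 + D_3/(1+r)^3 + TV/(1+r)^3
    = 3535.63134 + 3858.23733 + 4210.27926 + 119253.31528 = 130857.46320

$130857.46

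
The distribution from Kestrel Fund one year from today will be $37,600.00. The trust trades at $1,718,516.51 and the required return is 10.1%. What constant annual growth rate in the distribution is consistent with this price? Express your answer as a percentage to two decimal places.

7.91%

P = D₁/(r−g) ⇒ g = r − D₁/P = 0.101 − $37,600.00/$1,718,516.51 = 0.079121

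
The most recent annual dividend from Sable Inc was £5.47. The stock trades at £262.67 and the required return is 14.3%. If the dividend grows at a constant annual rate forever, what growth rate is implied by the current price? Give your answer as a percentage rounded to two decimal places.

P = D₀(1+g)/(r−g) ⇒ P(r−g) = D₀(1+g) ⇒ g(P+D₀) = P·r − D₀
g = (P·r − D₀)/(P + D₀) = (£262.67×0.143 − £5.47) / (£262.67 + £5.47) = 0.119683

11.97%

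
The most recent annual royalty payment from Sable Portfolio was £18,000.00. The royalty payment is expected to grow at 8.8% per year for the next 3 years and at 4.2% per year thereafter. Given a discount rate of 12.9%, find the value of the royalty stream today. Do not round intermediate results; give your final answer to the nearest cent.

£243113.62

D_1 = 19584.00000
D_2 = 21307.39200
D_3 = 23182.44250
Terminal value at year 3: TV = D_3×(1+g_2)/(r−g_2) = 24156.10508/0.087 = 277656.38024
P_0 = D_1/(1+r)^1 + D_2/(1+r)^2 + D_3/(1+r)^3 + TV/(1+r)^3
    = 17346.32418 + 16716.38681 + 16109.32582 + 192941.58050 = 243113.61731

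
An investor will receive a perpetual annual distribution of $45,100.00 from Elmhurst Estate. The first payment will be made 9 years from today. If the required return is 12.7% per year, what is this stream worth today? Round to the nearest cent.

Value at end of year 8: C / r = $45,100.00 / 0.127 = $355,118.1102
Discount to today: PV = $355,118.1102 / (1 + 0.127)^8 = $355,118.1102 / 2.602504 = $136,452.50

$136452.50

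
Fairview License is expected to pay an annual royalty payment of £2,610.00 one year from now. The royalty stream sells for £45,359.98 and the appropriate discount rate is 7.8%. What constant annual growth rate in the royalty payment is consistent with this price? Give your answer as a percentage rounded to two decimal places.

2.05%

P = D₁/(r−g) ⇒ g = r − D₁/P = 0.078 − £2,610.00/£45,359.98 = 0.020460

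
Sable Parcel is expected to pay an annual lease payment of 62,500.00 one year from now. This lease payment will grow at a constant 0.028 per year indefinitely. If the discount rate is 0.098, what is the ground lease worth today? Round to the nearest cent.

892857.14

Growing perpetuity: P = D₁ / (r − g) = 62,500.0000 / (0.098 − 0.028) = 892,857.14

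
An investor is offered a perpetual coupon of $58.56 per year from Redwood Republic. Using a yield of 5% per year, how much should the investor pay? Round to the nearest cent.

$1171.20

Level perpetuity: PV = C / r = $58.56 / 0.05 = $1,171.20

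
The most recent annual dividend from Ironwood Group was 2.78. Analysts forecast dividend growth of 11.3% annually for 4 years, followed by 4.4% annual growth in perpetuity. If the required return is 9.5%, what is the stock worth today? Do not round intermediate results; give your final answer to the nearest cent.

72.33

D_1 = 3.09414
D_2 = 3.44378
D_3 = 3.83292
D_4 = 4.26605
Terminal value at year 4: TV = D_4×(1+g_2)/(r−g_2) = 4.45375/0.051 = 87.32845
P_0 = D_1/(1+r)^1 + D_2/(1+r)^2 + D_3/(1+r)^3 + D_4/(1+r)^4 + TV/(1+r)^4
    = 2.82570 + 2.87215 + 2.91936 + 2.96735 + 60.74343 = 72.32799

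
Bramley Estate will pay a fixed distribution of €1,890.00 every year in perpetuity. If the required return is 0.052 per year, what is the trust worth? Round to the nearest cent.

Level perpetuity: PV = C / r = €1,890.00 / 0.052 = €36,346.15

€36346.15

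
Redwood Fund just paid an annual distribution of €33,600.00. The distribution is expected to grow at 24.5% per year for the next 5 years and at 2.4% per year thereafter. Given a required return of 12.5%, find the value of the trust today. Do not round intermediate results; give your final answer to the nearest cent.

D_1 = 41832.00000
D_2 = 52080.84000
D_3 = 64840.64580
D_4 = 80726.60402
D_5 = 100504.62201
Terminal value at year 5: TV = D_5×(1+g_2)/(r−g_2) = 102916.73293/0.101 = 1018977.55380
P_0 = D_1/(1+r)^1 + D_2/(1+r)^2 + D_3/(1+r)^3 + D_4/(1+r)^4 + D_5/(1+r)^5 + TV/(1+r)^5
    = 37184.00000 + 41150.29333 + 45539.65796 + 50397.22147 + 55772.92509 + 565460.15145 = 795504.24931

€795504.25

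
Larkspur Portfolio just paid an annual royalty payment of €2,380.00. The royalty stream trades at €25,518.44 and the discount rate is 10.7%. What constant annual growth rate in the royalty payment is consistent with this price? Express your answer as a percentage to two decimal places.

P = D₀(1+g)/(r−g) ⇒ P(r−g) = D₀(1+g) ⇒ g(P+D₀) = P·r − D₀
g = (P·r − D₀)/(P + D₀) = (€25,518.44×0.107 − €2,380.00) / (€25,518.44 + €2,380.00) = 0.012562

1.26%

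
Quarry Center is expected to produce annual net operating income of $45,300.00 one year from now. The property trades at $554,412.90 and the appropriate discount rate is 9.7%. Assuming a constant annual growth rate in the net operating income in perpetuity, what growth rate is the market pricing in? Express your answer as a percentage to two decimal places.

P = D₁/(r−g) ⇒ g = r − D₁/P = 0.097 − $45,300.00/$554,412.90 = 0.015292

1.53%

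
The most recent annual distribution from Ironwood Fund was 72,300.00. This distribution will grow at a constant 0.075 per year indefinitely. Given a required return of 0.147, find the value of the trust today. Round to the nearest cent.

D₁ = D₀ × (1 + g) = 72,300.00 × 1.075 = 77,722.5000
Growing perpetuity: P = D₁ / (r − g) = 77,722.5000 / (0.147 − 0.075) = 1,079,479.17

1079479.17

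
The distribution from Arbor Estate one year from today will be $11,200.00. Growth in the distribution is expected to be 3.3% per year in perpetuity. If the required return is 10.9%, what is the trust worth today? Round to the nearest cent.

$147368.42

Growing perpetuity: P = D₁ / (r − g) = $11,200.0000 / (0.109 − 0.033) = $147,368.42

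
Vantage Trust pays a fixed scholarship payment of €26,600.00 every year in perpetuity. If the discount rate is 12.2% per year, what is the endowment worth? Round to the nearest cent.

Level perpetuity: PV = C / r = €26,600.00 / 0.122 = €218,032.79

€218032.79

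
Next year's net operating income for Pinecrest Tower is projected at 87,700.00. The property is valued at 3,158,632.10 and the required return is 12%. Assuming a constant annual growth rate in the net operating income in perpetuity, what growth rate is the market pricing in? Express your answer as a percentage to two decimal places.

P = D₁/(r−g) ⇒ g = r − D₁/P = 0.12 − 87,700.00/3,158,632.10 = 0.092235

9.22%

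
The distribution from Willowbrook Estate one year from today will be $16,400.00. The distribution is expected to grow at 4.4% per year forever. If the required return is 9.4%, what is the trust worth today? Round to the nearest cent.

Growing perpetuity: P = D₁ / (r − g) = $16,400.0000 / (0.094 − 0.044) = $328,000.00

$328000.00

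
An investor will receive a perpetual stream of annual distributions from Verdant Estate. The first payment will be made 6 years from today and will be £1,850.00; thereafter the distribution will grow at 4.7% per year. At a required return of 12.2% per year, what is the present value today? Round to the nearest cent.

Value at end of year 5: C₁ / (r − g) = £1,850.00 / (0.122 − 0.047) = £24,666.6667
Discount to today: PV = £24,666.6667 / (1 + 0.122)^5 = £24,666.6667 / 1.778133 = £13,872.23

£13872.23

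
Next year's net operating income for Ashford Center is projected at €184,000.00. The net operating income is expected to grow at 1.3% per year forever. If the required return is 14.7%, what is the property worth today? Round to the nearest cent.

€1373134.33

Growing perpetuity: P = D₁ / (r − g) = €184,000.0000 / (0.147 − 0.013) = €1,373,134.33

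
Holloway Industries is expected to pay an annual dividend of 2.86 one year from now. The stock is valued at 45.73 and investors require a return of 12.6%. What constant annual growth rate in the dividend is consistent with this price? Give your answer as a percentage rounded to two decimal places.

6.35%

P = D₁/(r−g) ⇒ g = r − D₁/P = 0.126 − 2.86/45.73 = 0.063459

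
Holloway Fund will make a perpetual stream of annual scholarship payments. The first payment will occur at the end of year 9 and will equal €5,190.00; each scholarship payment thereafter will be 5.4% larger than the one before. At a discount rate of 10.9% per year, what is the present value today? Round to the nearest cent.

€41243.19

Value at end of year 8: C₁ / (r − g) = €5,190.00 / (0.109 − 0.054) = €94,363.6364
Discount to today: PV = €94,363.6364 / (1 + 0.109)^8 = €94,363.6364 / 2.287981 = €41,243.19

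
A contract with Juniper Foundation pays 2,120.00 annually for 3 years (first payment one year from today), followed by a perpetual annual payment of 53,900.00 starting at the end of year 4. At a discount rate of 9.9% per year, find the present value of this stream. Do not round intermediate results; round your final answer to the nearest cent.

PV of 3-year annuity: 2,120.00 × [1 − (1+0.099)^−3] / 0.099 = 5281.42168
Perpetuity value at year 3: 53,900.00 / 0.099 = 544444.44444
PV of perpetuity: 544444.44444 / (1+0.099)^3 = 410166.78944
Total PV = 5281.42168 + 410166.78944 = 415448.21112

415448.21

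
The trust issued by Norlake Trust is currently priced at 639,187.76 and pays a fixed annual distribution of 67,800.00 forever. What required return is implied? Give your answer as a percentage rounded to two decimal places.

P = C/r ⇒ r = C/P = 67,800.00/639,187.76 = 0.106072

10.61%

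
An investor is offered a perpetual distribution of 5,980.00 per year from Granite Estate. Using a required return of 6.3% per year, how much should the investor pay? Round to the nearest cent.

Level perpetuity: PV = C / r = 5,980.00 / 0.063 = 94,920.63

94920.63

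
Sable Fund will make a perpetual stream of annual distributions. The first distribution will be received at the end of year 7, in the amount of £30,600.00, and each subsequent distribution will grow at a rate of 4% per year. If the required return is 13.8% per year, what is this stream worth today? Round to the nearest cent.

Value at end of year 6: C₁ / (r − g) = £30,600.00 / (0.138 − 0.04) = £312,244.8980
Discount to today: PV = £312,244.8980 / (1 + 0.138)^6 = £312,244.8980 / 2.171969 = £143,761.23

£143761.23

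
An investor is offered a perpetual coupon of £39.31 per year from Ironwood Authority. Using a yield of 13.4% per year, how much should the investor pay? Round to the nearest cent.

£293.36

Level perpetuity: PV = C / r = £39.31 / 0.134 = £293.36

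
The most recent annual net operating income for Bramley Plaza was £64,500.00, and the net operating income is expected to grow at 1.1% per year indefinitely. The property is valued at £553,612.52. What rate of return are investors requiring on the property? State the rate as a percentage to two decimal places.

12.88%

D₁ = £64,500.00 × 1.011 = £65,209.5000
P = D₁/(r − g) ⇒ r = D₁/P + g = £65,209.5000/£553,612.52 + 0.011 = 0.117789 + 0.011 = 0.128789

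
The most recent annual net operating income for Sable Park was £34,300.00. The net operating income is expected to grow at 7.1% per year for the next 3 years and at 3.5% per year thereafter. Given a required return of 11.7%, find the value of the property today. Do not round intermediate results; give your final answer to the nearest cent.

D_1 = 36735.30000
D_2 = 39343.50630
D_3 = 42136.89525
Terminal value at year 3: TV = D_3×(1+g_2)/(r−g_2) = 43611.68658/0.082 = 531849.83635
P_0 = D_1/(1+r)^1 + D_2/(1+r)^2 + D_3/(1+r)^3 + TV/(1+r)^3
    = 32887.46643 + 31533.10344 + 30234.51548 + 381618.57948 = 476273.66482

£476273.66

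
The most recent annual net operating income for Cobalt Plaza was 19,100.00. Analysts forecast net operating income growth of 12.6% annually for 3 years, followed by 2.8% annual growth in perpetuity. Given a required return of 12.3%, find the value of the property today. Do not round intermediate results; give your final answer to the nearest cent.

D_1 = 21506.60000
D_2 = 24216.43160
D_3 = 27267.70198
Terminal value at year 3: TV = D_3×(1+g_2)/(r−g_2) = 28031.19764/0.095 = 295065.23829
P_0 = D_1/(1+r)^1 + D_2/(1+r)^2 + D_3/(1+r)^3 + TV/(1+r)^3
    = 19151.02404 + 19202.18439 + 19253.48141 + 208342.93570 = 265949.62554

265949.63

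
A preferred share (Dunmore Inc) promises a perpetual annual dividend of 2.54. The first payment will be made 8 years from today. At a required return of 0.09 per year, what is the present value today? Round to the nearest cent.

Value at end of year 7: C / r = 2.54 / 0.09 = 28.2222
Discount to today: PV = 28.2222 / (1 + 0.09)^7 = 28.2222 / 1.828039 = 15.44

15.44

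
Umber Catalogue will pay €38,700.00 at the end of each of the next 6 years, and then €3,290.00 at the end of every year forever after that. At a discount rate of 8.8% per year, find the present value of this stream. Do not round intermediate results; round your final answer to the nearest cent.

€197184.41

PV of 6-year annuity: €38,700.00 × [1 − (1+0.088)^−6] / 0.088 = 174645.13936
Perpetuity value at year 6: €3,290.00 / 0.088 = 37386.36364
PV of perpetuity: 37386.36364 / (1+0.088)^6 = 22539.27039
Total PV = 174645.13936 + 22539.27039 = 197184.40975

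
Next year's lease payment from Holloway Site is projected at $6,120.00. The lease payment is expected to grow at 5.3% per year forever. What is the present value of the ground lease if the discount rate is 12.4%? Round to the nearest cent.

Growing perpetuity: P = D₁ / (r − g) = $6,120.0000 / (0.124 − 0.053) = $86,197.18

$86197.18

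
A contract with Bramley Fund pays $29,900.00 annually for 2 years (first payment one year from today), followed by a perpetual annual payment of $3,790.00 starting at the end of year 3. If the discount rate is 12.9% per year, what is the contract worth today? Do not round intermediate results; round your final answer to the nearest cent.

PV of 2-year annuity: $29,900.00 × [1 − (1+0.129)^−2] / 0.129 = 49941.19913
Perpetuity value at year 2: $3,790.00 / 0.129 = 29379.84496
PV of perpetuity: 29379.84496 / (1+0.129)^2 = 23049.50567
Total PV = 49941.19913 + 23049.50567 = 72990.70480

$72990.70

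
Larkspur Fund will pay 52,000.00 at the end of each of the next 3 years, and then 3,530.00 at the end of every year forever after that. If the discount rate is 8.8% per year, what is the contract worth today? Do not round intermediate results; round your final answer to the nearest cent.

PV of 3-year annuity: 52,000.00 × [1 − (1+0.088)^−3] / 0.088 = 132097.91783
Perpetuity value at year 3: 3,530.00 / 0.088 = 40113.63636
PV of perpetuity: 40113.63636 / (1+0.088)^3 = 31146.22002
Total PV = 132097.91783 + 31146.22002 = 163244.13785

163244.14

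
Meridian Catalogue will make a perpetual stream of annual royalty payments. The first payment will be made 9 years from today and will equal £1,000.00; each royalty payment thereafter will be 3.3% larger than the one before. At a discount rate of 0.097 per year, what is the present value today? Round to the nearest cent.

£7450.18

Value at end of year 8: C₁ / (r − g) = £1,000.00 / (0.097 − 0.033) = £15,625.0000
Discount to today: PV = £15,625.0000 / (1 + 0.097)^8 = £15,625.0000 / 2.097264 = £7,450.18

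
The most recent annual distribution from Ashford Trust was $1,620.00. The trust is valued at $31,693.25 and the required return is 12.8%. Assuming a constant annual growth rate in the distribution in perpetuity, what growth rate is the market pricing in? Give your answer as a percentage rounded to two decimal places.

7.31%

P = D₀(1+g)/(r−g) ⇒ P(r−g) = D₀(1+g) ⇒ g(P+D₀) = P·r − D₀
g = (P·r − D₀)/(P + D₀) = ($31,693.25×0.128 − $1,620.00) / ($31,693.25 + $1,620.00) = 0.073146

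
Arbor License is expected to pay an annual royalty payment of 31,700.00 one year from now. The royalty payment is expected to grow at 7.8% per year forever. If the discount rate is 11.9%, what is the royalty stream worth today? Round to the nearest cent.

773170.73

Growing perpetuity: P = D₁ / (r − g) = 31,700.0000 / (0.119 − 0.078) = 773,170.73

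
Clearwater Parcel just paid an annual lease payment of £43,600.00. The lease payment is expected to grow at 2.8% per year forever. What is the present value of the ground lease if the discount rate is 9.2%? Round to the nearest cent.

D₁ = D₀ × (1 + g) = £43,600.00 × 1.028 = £44,820.8000
Growing perpetuity: P = D₁ / (r − g) = £44,820.8000 / (0.092 − 0.028) = £700,325.00

£700325.00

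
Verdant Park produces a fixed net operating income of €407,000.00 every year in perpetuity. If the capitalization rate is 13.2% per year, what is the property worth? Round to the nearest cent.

Level perpetuity: PV = C / r = €407,000.00 / 0.132 = €3,083,333.33

€3083333.33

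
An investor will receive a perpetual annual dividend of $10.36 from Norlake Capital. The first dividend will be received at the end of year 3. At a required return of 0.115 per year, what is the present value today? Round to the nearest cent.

Value at end of year 2: C / r = $10.36 / 0.115 = $90.0870
Discount to today: PV = $90.0870 / (1 + 0.115)^2 = $90.0870 / 1.243225 = $72.46

$72.46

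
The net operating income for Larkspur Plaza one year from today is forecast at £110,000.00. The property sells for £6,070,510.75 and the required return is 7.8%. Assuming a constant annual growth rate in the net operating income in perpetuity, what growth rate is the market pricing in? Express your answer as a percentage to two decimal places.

5.99%

P = D₁/(r−g) ⇒ g = r − D₁/P = 0.078 − £110,000.00/£6,070,510.75 = 0.059880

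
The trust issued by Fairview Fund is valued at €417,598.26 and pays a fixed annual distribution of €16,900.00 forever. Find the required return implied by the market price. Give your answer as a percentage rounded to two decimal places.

4.05%

P = C/r ⇒ r = C/P = €16,900.00/€417,598.26 = 0.040470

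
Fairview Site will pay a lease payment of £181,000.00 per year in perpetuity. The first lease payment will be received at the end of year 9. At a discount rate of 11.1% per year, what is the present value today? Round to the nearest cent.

Value at end of year 8: C / r = £181,000.00 / 0.111 = £1,630,630.6306
Discount to today: PV = £1,630,630.6306 / (1 + 0.111)^8 = £1,630,630.6306 / 2.321200 = £702,494.82

£702494.82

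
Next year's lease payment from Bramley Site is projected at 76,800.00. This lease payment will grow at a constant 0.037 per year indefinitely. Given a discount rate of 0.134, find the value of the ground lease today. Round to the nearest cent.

791752.58

Growing perpetuity: P = D₁ / (r − g) = 76,800.0000 / (0.134 − 0.037) = 791,752.58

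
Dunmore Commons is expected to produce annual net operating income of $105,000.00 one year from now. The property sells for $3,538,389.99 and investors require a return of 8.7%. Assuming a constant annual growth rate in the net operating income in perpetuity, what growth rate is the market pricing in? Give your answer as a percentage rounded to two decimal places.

P = D₁/(r−g) ⇒ g = r − D₁/P = 0.087 − $105,000.00/$3,538,389.99 = 0.057325

5.73%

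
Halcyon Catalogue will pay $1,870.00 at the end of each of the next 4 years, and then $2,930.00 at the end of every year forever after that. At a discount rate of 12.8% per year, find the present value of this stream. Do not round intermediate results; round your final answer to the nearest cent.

PV of 4-year annuity: $1,870.00 × [1 − (1+0.128)^−4] / 0.128 = 5585.45496
Perpetuity value at year 4: $2,930.00 / 0.128 = 22890.62500
PV of perpetuity: 22890.62500 / (1+0.128)^4 = 14139.08327
Total PV = 5585.45496 + 14139.08327 = 19724.53823

$19724.54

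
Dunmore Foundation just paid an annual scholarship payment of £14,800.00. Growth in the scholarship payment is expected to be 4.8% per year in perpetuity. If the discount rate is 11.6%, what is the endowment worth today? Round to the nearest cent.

D₁ = D₀ × (1 + g) = £14,800.00 × 1.048 = £15,510.4000
Growing perpetuity: P = D₁ / (r − g) = £15,510.4000 / (0.116 − 0.048) = £228,094.12

£228094.12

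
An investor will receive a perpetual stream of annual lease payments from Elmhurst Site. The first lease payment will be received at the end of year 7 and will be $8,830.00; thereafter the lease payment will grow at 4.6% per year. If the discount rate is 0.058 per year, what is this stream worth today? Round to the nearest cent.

$524644.89

Value at end of year 6: C₁ / (r − g) = $8,830.00 / (0.058 − 0.046) = $735,833.3333
Discount to today: PV = $735,833.3333 / (1 + 0.058)^6 = $735,833.3333 / 1.402536 = $524,644.89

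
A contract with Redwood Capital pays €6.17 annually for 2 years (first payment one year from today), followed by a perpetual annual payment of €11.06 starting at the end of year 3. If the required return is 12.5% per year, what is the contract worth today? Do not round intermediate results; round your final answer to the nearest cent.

PV of 2-year annuity: €6.17 × [1 − (1+0.125)^−2] / 0.125 = 10.35951
Perpetuity value at year 2: €11.06 / 0.125 = 88.48000
PV of perpetuity: 88.48000 / (1+0.125)^2 = 69.91012
Total PV = 10.35951 + 69.91012 = 80.26963

€80.27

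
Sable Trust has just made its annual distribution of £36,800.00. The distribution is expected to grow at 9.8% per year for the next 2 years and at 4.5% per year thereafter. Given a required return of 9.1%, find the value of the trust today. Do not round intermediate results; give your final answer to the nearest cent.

D_1 = 40406.40000
D_2 = 44366.22720
Terminal value at year 2: TV = D_2×(1+g_2)/(r−g_2) = 46362.70742/0.046 = 1007884.94400
P_0 = D_1/(1+r)^1 + D_2/(1+r)^2 + TV/(1+r)^2
    = 37036.11366 + 37273.74225 + 846762.18809 = 921072.04400

£921072.04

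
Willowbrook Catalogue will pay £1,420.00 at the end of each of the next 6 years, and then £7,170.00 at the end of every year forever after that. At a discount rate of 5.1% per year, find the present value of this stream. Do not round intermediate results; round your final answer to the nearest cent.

£111496.11

PV of 6-year annuity: £1,420.00 × [1 − (1+0.051)^−6] / 0.051 = 7184.49038
Perpetuity value at year 6: £7,170.00 / 0.051 = 140588.23529
PV of perpetuity: 140588.23529 / (1+0.051)^6 = 104311.61836
Total PV = 7184.49038 + 104311.61836 = 111496.10875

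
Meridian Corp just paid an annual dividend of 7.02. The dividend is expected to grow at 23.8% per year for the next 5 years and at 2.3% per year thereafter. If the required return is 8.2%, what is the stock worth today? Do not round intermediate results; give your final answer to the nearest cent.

292.22

D_1 = 8.69076
D_2 = 10.75916
D_3 = 13.31984
D_4 = 16.48996
D_5 = 20.41457
Terminal value at year 5: TV = D_5×(1+g_2)/(r−g_2) = 20.88411/0.059 = 353.96796
P_0 = D_1/(1+r)^1 + D_2/(1+r)^2 + D_3/(1+r)^3 + D_4/(1+r)^4 + D_5/(1+r)^5 + TV/(1+r)^5
    = 8.03213 + 9.19018 + 10.51519 + 12.03125 + 13.76588 + 238.68639 = 292.22101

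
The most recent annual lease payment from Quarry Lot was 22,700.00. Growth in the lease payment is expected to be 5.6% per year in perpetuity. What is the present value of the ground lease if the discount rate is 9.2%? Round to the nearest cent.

665866.67

D₁ = D₀ × (1 + g) = 22,700.00 × 1.056 = 23,971.2000
Growing perpetuity: P = D₁ / (r − g) = 23,971.2000 / (0.092 − 0.056) = 665,866.67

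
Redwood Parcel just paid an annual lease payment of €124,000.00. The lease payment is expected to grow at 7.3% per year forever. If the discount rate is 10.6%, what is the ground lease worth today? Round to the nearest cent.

€4031878.79

D₁ = D₀ × (1 + g) = €124,000.00 × 1.073 = €133,052.0000
Growing perpetuity: P = D₁ / (r − g) = €133,052.0000 / (0.106 − 0.073) = €4,031,878.79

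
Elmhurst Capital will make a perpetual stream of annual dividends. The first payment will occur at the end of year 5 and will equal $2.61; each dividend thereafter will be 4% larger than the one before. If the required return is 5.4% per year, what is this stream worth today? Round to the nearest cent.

$151.06

Value at end of year 4: C₁ / (r − g) = $2.61 / (0.054 − 0.04) = $186.4286
Discount to today: PV = $186.4286 / (1 + 0.054)^4 = $186.4286 / 1.234134 = $151.06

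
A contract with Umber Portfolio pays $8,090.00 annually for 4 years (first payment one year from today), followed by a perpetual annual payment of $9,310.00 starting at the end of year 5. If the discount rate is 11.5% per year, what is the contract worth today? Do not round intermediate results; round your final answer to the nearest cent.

$77211.59

PV of 4-year annuity: $8,090.00 × [1 − (1+0.115)^−4] / 0.115 = 24833.17564
Perpetuity value at year 4: $9,310.00 / 0.115 = 80956.52174
PV of perpetuity: 80956.52174 / (1+0.115)^4 = 52378.41727
Total PV = 24833.17564 + 52378.41727 = 77211.59290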